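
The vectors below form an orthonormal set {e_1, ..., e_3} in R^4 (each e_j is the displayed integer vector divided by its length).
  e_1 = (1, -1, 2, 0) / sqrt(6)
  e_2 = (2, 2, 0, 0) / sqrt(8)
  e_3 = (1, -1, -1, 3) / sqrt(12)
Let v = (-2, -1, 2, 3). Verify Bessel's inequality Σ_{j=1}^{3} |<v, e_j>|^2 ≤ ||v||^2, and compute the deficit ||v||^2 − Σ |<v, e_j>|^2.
Σ |<v, e_j>|^2 = 9; ||v||^2 = 18; deficit = 9

Write each e_j = u_j / sqrt(<u_j, u_j>) where u_j is the displayed integer vector. Then <v, e_j> = <v, u_j> / sqrt(<u_j, u_j>), so |<v, e_j>|^2 = <v, u_j>^2 / <u_j, u_j>.
Coefficients: <v, e_1> = 3/sqrt(6), <v, e_2> = -6/sqrt(8), <v, e_3> = 6/sqrt(12).
Square and sum: Σ |<v, e_j>|^2 = 9.
Compute ||v||^2 = v·v = 18.
Deficit = 18 − 9 = 9 ≥ 0, confirming Bessel's inequality. (The deficit equals ||v − Σ <v,e_j> e_j||^2, the squared distance from v to span{e_j}.)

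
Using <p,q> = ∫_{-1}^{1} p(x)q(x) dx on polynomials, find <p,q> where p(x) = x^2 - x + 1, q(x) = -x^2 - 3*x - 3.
<p,q> = -106/15

Expand the product: p(x)·q(x) = -x^4 - 2*x^3 - x^2 - 3.
∫_{-1}^{1} of each monomial x^k gives [2/(k+1) if k even, 0 if k odd]. Integrating term-by-term (or equivalently evaluating the antiderivative F(x) = -x^5/5 - x^4/2 - x^3/3 - 3*x at the endpoints):
  F(1) − F(−1) = -121/30 − (91/30) = -106/15.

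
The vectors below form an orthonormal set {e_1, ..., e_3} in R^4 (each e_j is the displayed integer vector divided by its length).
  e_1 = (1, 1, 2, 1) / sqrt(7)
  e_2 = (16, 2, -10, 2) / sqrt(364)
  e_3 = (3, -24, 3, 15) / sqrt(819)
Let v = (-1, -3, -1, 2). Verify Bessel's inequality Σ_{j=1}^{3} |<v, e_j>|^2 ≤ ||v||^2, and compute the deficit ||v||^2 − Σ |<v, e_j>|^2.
Σ |<v, e_j>|^2 = 96/7; ||v||^2 = 15; deficit = 9/7

Write each e_j = u_j / sqrt(<u_j, u_j>) where u_j is the displayed integer vector. Then <v, e_j> = <v, u_j> / sqrt(<u_j, u_j>), so |<v, e_j>|^2 = <v, u_j>^2 / <u_j, u_j>.
Coefficients: <v, e_1> = -4/sqrt(7), <v, e_2> = -8/sqrt(364), <v, e_3> = 96/sqrt(819).
Square and sum: Σ |<v, e_j>|^2 = 96/7.
Compute ||v||^2 = v·v = 15.
Deficit = 15 − 96/7 = 9/7 ≥ 0, confirming Bessel's inequality. (The deficit equals ||v − Σ <v,e_j> e_j||^2, the squared distance from v to span{e_j}.)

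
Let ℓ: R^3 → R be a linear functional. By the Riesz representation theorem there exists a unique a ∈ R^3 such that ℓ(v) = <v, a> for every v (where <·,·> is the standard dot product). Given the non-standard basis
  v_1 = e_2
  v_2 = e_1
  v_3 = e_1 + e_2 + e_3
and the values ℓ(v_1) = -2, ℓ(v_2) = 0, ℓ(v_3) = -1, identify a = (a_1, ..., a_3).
a = (0, -2, 1)

Write a = (a_1, ..., a_3) in the standard basis. For each basis vector v_i, ℓ(v_i) = <v_i, a> is a linear equation in the a_j's. Collect the n equations into a matrix system V a = ℓ, where row i of V is v_i (expressed in the standard basis). Since V is invertible (lower-triangular with 1s on the diagonal, up to permutation), solve by back-substitution:
  V =
[[0, 1, 0],
 [1, 0, 0],
 [1, 1, 1]]
  V a = (-2, 0, -1)
Solving gives a = (0, -2, 1).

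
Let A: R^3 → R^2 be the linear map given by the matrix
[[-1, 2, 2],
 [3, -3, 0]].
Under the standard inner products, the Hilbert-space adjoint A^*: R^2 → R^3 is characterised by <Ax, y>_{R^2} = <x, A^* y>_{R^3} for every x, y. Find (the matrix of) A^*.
A^* = A^T =
[[-1, 3],
 [2, -3],
 [2, 0]]

For real matrices with standard dot products, the defining identity <Ax, y> = <x, A^* y> gives (Ax)^T y = x^T (A^*) y, i.e. x^T A^T y = x^T (A^*) y. Since this holds for all x, y, we must have A^* = A^T. Therefore
A^* =
[[-1, 3],
 [2, -3],
 [2, 0]].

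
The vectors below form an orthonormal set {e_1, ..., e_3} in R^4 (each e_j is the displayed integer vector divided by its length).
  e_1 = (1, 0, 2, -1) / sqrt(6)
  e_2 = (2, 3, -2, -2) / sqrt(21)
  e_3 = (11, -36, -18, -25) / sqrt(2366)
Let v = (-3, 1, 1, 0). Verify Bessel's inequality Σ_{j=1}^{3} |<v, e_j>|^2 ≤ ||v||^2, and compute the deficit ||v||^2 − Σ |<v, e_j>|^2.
Σ |<v, e_j>|^2 = 770/169; ||v||^2 = 11; deficit = 1089/169

Write each e_j = u_j / sqrt(<u_j, u_j>) where u_j is the displayed integer vector. Then <v, e_j> = <v, u_j> / sqrt(<u_j, u_j>), so |<v, e_j>|^2 = <v, u_j>^2 / <u_j, u_j>.
Coefficients: <v, e_1> = -1/sqrt(6), <v, e_2> = -5/sqrt(21), <v, e_3> = -87/sqrt(2366).
Square and sum: Σ |<v, e_j>|^2 = 770/169.
Compute ||v||^2 = v·v = 11.
Deficit = 11 − 770/169 = 1089/169 ≥ 0, confirming Bessel's inequality. (The deficit equals ||v − Σ <v,e_j> e_j||^2, the squared distance from v to span{e_j}.)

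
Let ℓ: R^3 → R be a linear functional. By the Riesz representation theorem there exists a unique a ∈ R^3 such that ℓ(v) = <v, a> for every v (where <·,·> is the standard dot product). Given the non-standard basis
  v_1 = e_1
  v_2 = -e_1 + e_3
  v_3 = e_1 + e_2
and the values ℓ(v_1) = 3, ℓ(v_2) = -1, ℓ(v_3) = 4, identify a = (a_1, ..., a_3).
a = (3, 1, 2)

Write a = (a_1, ..., a_3) in the standard basis. For each basis vector v_i, ℓ(v_i) = <v_i, a> is a linear equation in the a_j's. Collect the n equations into a matrix system V a = ℓ, where row i of V is v_i (expressed in the standard basis). Since V is invertible (lower-triangular with 1s on the diagonal, up to permutation), solve by back-substitution:
  V =
[[1, 0, 0],
 [-1, 0, 1],
 [1, 1, 0]]
  V a = (3, -1, 4)
Solving gives a = (3, 1, 2).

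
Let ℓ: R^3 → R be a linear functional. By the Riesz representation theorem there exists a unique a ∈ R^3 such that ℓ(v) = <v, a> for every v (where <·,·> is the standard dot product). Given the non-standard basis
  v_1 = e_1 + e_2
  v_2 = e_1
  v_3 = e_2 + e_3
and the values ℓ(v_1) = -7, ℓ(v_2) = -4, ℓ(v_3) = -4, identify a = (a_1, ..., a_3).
a = (-4, -3, -1)

Write a = (a_1, ..., a_3) in the standard basis. For each basis vector v_i, ℓ(v_i) = <v_i, a> is a linear equation in the a_j's. Collect the n equations into a matrix system V a = ℓ, where row i of V is v_i (expressed in the standard basis). Since V is invertible (lower-triangular with 1s on the diagonal, up to permutation), solve by back-substitution:
  V =
[[1, 1, 0],
 [1, 0, 0],
 [0, 1, 1]]
  V a = (-7, -4, -4)
Solving gives a = (-4, -3, -1).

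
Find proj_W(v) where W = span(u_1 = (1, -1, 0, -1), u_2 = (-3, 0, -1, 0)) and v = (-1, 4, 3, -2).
proj_W(v) = (-1/7, 10/7, 3/7, 10/7)

Set up U = [u_1 | ... | u_2] ∈ R^(4×2). The projector onto W = col(U) is P = U (U^T U)^(-1) U^T.
Compute U^T U =
  [3, -3]
  [-3, 10],
and U^T v = (-3, 0).
Solve U^T U · c = U^T v for the coefficients: c = (-10/7, -3/7). The projection is proj_W(v) = U c.
Check: (v - proj_W(v)) · u_1 = 0  (should be 0).
Check: (v - proj_W(v)) · u_2 = 0  (should be 0).
Result: proj_W(v) = (-1/7, 10/7, 3/7, 10/7).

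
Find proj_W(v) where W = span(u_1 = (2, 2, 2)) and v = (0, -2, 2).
proj_W(v) = (0, 0, 0)

Set up U = [u_1 | ... | u_1] ∈ R^(3×1). The projector onto W = col(U) is P = U (U^T U)^(-1) U^T.
Compute U^T U =
  [12],
and U^T v = (0).
Solve U^T U · c = U^T v for the coefficients: c = (0). The projection is proj_W(v) = U c.
Check: (v - proj_W(v)) · u_1 = 0  (should be 0).
Result: proj_W(v) = (0, 0, 0).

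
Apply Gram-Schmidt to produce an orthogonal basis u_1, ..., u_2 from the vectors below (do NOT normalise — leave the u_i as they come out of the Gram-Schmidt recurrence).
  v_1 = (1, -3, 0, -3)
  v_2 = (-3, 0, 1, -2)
Orthogonal basis:
  u_1 = (1, -3, 0, -3)
  u_2 = (-60/19, 9/19, 1, -29/19)

Apply the Gram-Schmidt recurrence
  u_1 = v_1
  u_i = v_i − Σ_{j<i} ((v_i · u_j) / (u_j · u_j)) · u_j.

Step by step this gives:
  u_1 = (1, -3, 0, -3)
  u_2 = (-60/19, 9/19, 1, -29/19)

Orthogonality check:
  u_2 · u_1 = 0 (should be 0)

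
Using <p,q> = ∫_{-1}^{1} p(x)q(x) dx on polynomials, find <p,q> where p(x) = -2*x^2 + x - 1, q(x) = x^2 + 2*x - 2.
<p,q> = 98/15

Expand the product: p(x)·q(x) = -2*x^4 - 3*x^3 + 5*x^2 - 4*x + 2.
∫_{-1}^{1} of each monomial x^k gives [2/(k+1) if k even, 0 if k odd]. Integrating term-by-term (or equivalently evaluating the antiderivative F(x) = -2*x^5/5 - 3*x^4/4 + 5*x^3/3 - 2*x^2 + 2*x at the endpoints):
  F(1) − F(−1) = 31/60 − (-361/60) = 98/15.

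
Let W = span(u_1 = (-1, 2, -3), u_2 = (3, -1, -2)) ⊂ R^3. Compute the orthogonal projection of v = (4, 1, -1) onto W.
proj_W(v) = (542/195, -179/195, -73/39)

Set up U = [u_1 | ... | u_2] ∈ R^(3×2). The projector onto W = col(U) is P = U (U^T U)^(-1) U^T.
Compute U^T U =
  [14, 1]
  [1, 14],
and U^T v = (1, 13).
Solve U^T U · c = U^T v for the coefficients: c = (1/195, 181/195). The projection is proj_W(v) = U c.
Check: (v - proj_W(v)) · u_1 = 0  (should be 0).
Check: (v - proj_W(v)) · u_2 = 0  (should be 0).
Result: proj_W(v) = (542/195, -179/195, -73/39).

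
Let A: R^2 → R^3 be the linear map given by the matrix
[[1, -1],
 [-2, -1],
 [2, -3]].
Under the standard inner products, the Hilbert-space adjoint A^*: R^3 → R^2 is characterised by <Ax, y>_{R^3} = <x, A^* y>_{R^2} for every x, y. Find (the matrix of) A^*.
A^* = A^T =
[[1, -2, 2],
 [-1, -1, -3]]

For real matrices with standard dot products, the defining identity <Ax, y> = <x, A^* y> gives (Ax)^T y = x^T (A^*) y, i.e. x^T A^T y = x^T (A^*) y. Since this holds for all x, y, we must have A^* = A^T. Therefore
A^* =
[[1, -2, 2],
 [-1, -1, -3]].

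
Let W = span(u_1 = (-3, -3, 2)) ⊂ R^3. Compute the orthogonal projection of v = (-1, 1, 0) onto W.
proj_W(v) = (0, 0, 0)

Set up U = [u_1 | ... | u_1] ∈ R^(3×1). The projector onto W = col(U) is P = U (U^T U)^(-1) U^T.
Compute U^T U =
  [22],
and U^T v = (0).
Solve U^T U · c = U^T v for the coefficients: c = (0). The projection is proj_W(v) = U c.
Check: (v - proj_W(v)) · u_1 = 0  (should be 0).
Result: proj_W(v) = (0, 0, 0).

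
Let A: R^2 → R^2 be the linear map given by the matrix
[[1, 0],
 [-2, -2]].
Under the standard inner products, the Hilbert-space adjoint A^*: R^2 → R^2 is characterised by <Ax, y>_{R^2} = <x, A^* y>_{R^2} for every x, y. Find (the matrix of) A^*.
A^* = A^T =
[[1, -2],
 [0, -2]]

For real matrices with standard dot products, the defining identity <Ax, y> = <x, A^* y> gives (Ax)^T y = x^T (A^*) y, i.e. x^T A^T y = x^T (A^*) y. Since this holds for all x, y, we must have A^* = A^T. Therefore
A^* =
[[1, -2],
 [0, -2]].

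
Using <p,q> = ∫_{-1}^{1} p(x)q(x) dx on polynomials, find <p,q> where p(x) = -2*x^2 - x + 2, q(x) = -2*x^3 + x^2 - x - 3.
<p,q> = -6

Expand the product: p(x)·q(x) = 4*x^5 - 3*x^3 + 9*x^2 + x - 6.
∫_{-1}^{1} of each monomial x^k gives [2/(k+1) if k even, 0 if k odd]. Integrating term-by-term (or equivalently evaluating the antiderivative F(x) = 2*x^6/3 - 3*x^4/4 + 3*x^3 + x^2/2 - 6*x at the endpoints):
  F(1) − F(−1) = -31/12 − (41/12) = -6.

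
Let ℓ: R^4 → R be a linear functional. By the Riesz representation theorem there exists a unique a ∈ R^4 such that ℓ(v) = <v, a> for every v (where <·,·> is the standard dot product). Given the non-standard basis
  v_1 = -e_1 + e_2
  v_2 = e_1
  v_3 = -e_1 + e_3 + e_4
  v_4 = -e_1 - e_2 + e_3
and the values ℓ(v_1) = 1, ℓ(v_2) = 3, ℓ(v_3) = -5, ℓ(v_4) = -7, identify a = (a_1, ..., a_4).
a = (3, 4, 0, -2)

Write a = (a_1, ..., a_4) in the standard basis. For each basis vector v_i, ℓ(v_i) = <v_i, a> is a linear equation in the a_j's. Collect the n equations into a matrix system V a = ℓ, where row i of V is v_i (expressed in the standard basis). Since V is invertible (lower-triangular with 1s on the diagonal, up to permutation), solve by back-substitution:
  V =
[[-1, 1, 0, 0],
 [1, 0, 0, 0],
 [-1, 0, 1, 1],
 [-1, -1, 1, 0]]
  V a = (1, 3, -5, -7)
Solving gives a = (3, 4, 0, -2).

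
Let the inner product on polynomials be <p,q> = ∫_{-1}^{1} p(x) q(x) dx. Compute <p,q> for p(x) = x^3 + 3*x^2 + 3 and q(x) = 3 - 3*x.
<p,q> = 114/5

Expand the product: p(x)·q(x) = -3*x^4 - 6*x^3 + 9*x^2 - 9*x + 9.
∫_{-1}^{1} of each monomial x^k gives [2/(k+1) if k even, 0 if k odd]. Integrating term-by-term (or equivalently evaluating the antiderivative F(x) = -3*x^5/5 - 3*x^4/2 + 3*x^3 - 9*x^2/2 + 9*x at the endpoints):
  F(1) − F(−1) = 27/5 − (-87/5) = 114/5.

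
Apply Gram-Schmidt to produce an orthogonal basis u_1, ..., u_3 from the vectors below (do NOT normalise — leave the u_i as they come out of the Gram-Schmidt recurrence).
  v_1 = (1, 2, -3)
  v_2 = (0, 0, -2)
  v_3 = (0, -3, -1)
Orthogonal basis:
  u_1 = (1, 2, -3)
  u_2 = (-3/7, -6/7, -5/7)
  u_3 = (6/5, -3/5, 0)

Apply the Gram-Schmidt recurrence
  u_1 = v_1
  u_i = v_i − Σ_{j<i} ((v_i · u_j) / (u_j · u_j)) · u_j.

Step by step this gives:
  u_1 = (1, 2, -3)
  u_2 = (-3/7, -6/7, -5/7)
  u_3 = (6/5, -3/5, 0)

Orthogonality check:
  u_2 · u_1 = 0 (should be 0)
  u_3 · u_1 = 0 (should be 0)
  u_3 · u_2 = 0 (should be 0)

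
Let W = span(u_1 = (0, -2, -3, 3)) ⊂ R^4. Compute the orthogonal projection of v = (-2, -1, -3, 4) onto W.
proj_W(v) = (0, -23/11, -69/22, 69/22)

Set up U = [u_1 | ... | u_1] ∈ R^(4×1). The projector onto W = col(U) is P = U (U^T U)^(-1) U^T.
Compute U^T U =
  [22],
and U^T v = (23).
Solve U^T U · c = U^T v for the coefficients: c = (23/22). The projection is proj_W(v) = U c.
Check: (v - proj_W(v)) · u_1 = 0  (should be 0).
Result: proj_W(v) = (0, -23/11, -69/22, 69/22).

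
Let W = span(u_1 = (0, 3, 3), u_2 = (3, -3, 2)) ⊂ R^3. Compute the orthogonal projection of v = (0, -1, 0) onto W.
proj_W(v) = (15/43, -34/43, -9/43)

Set up U = [u_1 | ... | u_2] ∈ R^(3×2). The projector onto W = col(U) is P = U (U^T U)^(-1) U^T.
Compute U^T U =
  [18, -3]
  [-3, 22],
and U^T v = (-3, 3).
Solve U^T U · c = U^T v for the coefficients: c = (-19/129, 5/43). The projection is proj_W(v) = U c.
Check: (v - proj_W(v)) · u_1 = 0  (should be 0).
Check: (v - proj_W(v)) · u_2 = 0  (should be 0).
Result: proj_W(v) = (15/43, -34/43, -9/43).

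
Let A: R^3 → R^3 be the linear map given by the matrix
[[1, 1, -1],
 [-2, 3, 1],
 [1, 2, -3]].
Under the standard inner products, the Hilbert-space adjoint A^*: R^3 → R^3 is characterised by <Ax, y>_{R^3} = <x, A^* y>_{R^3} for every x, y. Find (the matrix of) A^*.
A^* = A^T =
[[1, -2, 1],
 [1, 3, 2],
 [-1, 1, -3]]

For real matrices with standard dot products, the defining identity <Ax, y> = <x, A^* y> gives (Ax)^T y = x^T (A^*) y, i.e. x^T A^T y = x^T (A^*) y. Since this holds for all x, y, we must have A^* = A^T. Therefore
A^* =
[[1, -2, 1],
 [1, 3, 2],
 [-1, 1, -3]].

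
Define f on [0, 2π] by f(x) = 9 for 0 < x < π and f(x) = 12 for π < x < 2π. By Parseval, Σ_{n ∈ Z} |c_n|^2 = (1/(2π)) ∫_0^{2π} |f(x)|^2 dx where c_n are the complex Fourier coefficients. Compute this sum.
Σ |c_n|^2 = 225/2

Parseval equates the L^2 energy of f (normalised by 1/(2π)) with the ℓ^2 sum of its Fourier coefficients: (1/(2π)) ∫_0^{2π} |f|^2 = Σ |c_n|^2.
Compute the left side: (1/(2π)) [∫_0^π 9^2 dx + ∫_π^{2π} 12^2 dx] = (1/(2π)) · (81π + 144π) = (81 + 144)/2 = 225/2.
So Σ_{n ∈ Z} |c_n|^2 = 225/2.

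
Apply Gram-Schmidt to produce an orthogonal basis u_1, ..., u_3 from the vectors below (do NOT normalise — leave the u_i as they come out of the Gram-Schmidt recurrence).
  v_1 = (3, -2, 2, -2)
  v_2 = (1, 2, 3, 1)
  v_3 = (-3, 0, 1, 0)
Orthogonal basis:
  u_1 = (3, -2, 2, -2)
  u_2 = (4/7, 16/7, 19/7, 9/7)
  u_3 = (-104/51, -14/17, 151/102, -77/102)

Apply the Gram-Schmidt recurrence
  u_1 = v_1
  u_i = v_i − Σ_{j<i} ((v_i · u_j) / (u_j · u_j)) · u_j.

Step by step this gives:
  u_1 = (3, -2, 2, -2)
  u_2 = (4/7, 16/7, 19/7, 9/7)
  u_3 = (-104/51, -14/17, 151/102, -77/102)

Orthogonality check:
  u_2 · u_1 = 0 (should be 0)
  u_3 · u_1 = 0 (should be 0)
  u_3 · u_2 = 0 (should be 0)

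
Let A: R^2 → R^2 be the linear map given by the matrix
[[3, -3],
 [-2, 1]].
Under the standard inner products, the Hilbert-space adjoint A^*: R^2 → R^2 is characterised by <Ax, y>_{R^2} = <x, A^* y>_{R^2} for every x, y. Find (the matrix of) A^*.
A^* = A^T =
[[3, -2],
 [-3, 1]]

For real matrices with standard dot products, the defining identity <Ax, y> = <x, A^* y> gives (Ax)^T y = x^T (A^*) y, i.e. x^T A^T y = x^T (A^*) y. Since this holds for all x, y, we must have A^* = A^T. Therefore
A^* =
[[3, -2],
 [-3, 1]].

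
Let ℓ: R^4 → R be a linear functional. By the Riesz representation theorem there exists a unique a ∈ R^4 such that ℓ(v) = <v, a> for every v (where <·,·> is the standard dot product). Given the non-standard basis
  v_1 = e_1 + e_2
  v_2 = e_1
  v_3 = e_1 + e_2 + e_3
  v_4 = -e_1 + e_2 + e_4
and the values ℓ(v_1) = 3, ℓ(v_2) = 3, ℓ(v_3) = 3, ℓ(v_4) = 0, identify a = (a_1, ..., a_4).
a = (3, 0, 0, 3)

Write a = (a_1, ..., a_4) in the standard basis. For each basis vector v_i, ℓ(v_i) = <v_i, a> is a linear equation in the a_j's. Collect the n equations into a matrix system V a = ℓ, where row i of V is v_i (expressed in the standard basis). Since V is invertible (lower-triangular with 1s on the diagonal, up to permutation), solve by back-substitution:
  V =
[[1, 1, 0, 0],
 [1, 0, 0, 0],
 [1, 1, 1, 0],
 [-1, 1, 0, 1]]
  V a = (3, 3, 3, 0)
Solving gives a = (3, 0, 0, 3).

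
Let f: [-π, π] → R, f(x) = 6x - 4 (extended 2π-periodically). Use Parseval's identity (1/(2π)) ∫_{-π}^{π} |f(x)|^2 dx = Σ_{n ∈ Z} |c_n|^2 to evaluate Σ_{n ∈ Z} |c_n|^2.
Σ |c_n|^2 = 12π^2 + 16

Expand and integrate term by term over [-π, π]:
  ∫ (6x)^2 dx = 36·(2π^3/3); ∫ 2·6·(-4)·x dx = 0 (odd integrand); ∫ (-4)^2 dx = 16·2π.
So (1/(2π)) ∫_{-π}^{π} (6x - 4)^2 dx = 36π^2/3 + 16 = 12π^2 + 16.
Parseval ⇒ Σ |c_n|^2 = 12π^2 + 16.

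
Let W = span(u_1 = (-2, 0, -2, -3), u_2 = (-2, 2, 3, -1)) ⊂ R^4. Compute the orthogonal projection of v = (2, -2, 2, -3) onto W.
proj_W(v) = (-66/305, 32/305, 14/305, -67/305)

Set up U = [u_1 | ... | u_2] ∈ R^(4×2). The projector onto W = col(U) is P = U (U^T U)^(-1) U^T.
Compute U^T U =
  [17, 1]
  [1, 18],
and U^T v = (1, 1).
Solve U^T U · c = U^T v for the coefficients: c = (17/305, 16/305). The projection is proj_W(v) = U c.
Check: (v - proj_W(v)) · u_1 = 0  (should be 0).
Check: (v - proj_W(v)) · u_2 = 0  (should be 0).
Result: proj_W(v) = (-66/305, 32/305, 14/305, -67/305).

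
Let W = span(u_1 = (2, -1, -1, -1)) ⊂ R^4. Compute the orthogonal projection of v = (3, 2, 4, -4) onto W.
proj_W(v) = (8/7, -4/7, -4/7, -4/7)

Set up U = [u_1 | ... | u_1] ∈ R^(4×1). The projector onto W = col(U) is P = U (U^T U)^(-1) U^T.
Compute U^T U =
  [7],
and U^T v = (4).
Solve U^T U · c = U^T v for the coefficients: c = (4/7). The projection is proj_W(v) = U c.
Check: (v - proj_W(v)) · u_1 = 0  (should be 0).
Result: proj_W(v) = (8/7, -4/7, -4/7, -4/7).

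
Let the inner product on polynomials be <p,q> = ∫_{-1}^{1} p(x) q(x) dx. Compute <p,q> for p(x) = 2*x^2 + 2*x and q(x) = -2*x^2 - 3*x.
<p,q> = -28/5

Expand the product: p(x)·q(x) = -4*x^4 - 10*x^3 - 6*x^2.
∫_{-1}^{1} of each monomial x^k gives [2/(k+1) if k even, 0 if k odd]. Integrating term-by-term (or equivalently evaluating the antiderivative F(x) = -4*x^5/5 - 5*x^4/2 - 2*x^3 at the endpoints):
  F(1) − F(−1) = -53/10 − (3/10) = -28/5.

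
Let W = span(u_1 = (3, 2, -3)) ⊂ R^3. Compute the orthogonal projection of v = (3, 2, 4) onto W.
proj_W(v) = (3/22, 1/11, -3/22)

Set up U = [u_1 | ... | u_1] ∈ R^(3×1). The projector onto W = col(U) is P = U (U^T U)^(-1) U^T.
Compute U^T U =
  [22],
and U^T v = (1).
Solve U^T U · c = U^T v for the coefficients: c = (1/22). The projection is proj_W(v) = U c.
Check: (v - proj_W(v)) · u_1 = 0  (should be 0).
Result: proj_W(v) = (3/22, 1/11, -3/22).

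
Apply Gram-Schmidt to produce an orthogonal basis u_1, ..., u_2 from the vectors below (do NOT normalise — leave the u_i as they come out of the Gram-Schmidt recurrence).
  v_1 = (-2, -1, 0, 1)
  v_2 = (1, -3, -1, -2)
Orthogonal basis:
  u_1 = (-2, -1, 0, 1)
  u_2 = (2/3, -19/6, -1, -11/6)

Apply the Gram-Schmidt recurrence
  u_1 = v_1
  u_i = v_i − Σ_{j<i} ((v_i · u_j) / (u_j · u_j)) · u_j.

Step by step this gives:
  u_1 = (-2, -1, 0, 1)
  u_2 = (2/3, -19/6, -1, -11/6)

Orthogonality check:
  u_2 · u_1 = 0 (should be 0)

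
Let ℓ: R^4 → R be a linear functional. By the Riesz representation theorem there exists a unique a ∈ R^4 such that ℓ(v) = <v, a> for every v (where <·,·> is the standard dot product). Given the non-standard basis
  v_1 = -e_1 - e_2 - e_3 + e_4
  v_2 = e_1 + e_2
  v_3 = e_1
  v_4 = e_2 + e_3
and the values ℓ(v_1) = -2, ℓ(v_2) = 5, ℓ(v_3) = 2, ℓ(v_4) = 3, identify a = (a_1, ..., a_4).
a = (2, 3, 0, 3)

Write a = (a_1, ..., a_4) in the standard basis. For each basis vector v_i, ℓ(v_i) = <v_i, a> is a linear equation in the a_j's. Collect the n equations into a matrix system V a = ℓ, where row i of V is v_i (expressed in the standard basis). Since V is invertible (lower-triangular with 1s on the diagonal, up to permutation), solve by back-substitution:
  V =
[[-1, -1, -1, 1],
 [1, 1, 0, 0],
 [1, 0, 0, 0],
 [0, 1, 1, 0]]
  V a = (-2, 5, 2, 3)
Solving gives a = (2, 3, 0, 3).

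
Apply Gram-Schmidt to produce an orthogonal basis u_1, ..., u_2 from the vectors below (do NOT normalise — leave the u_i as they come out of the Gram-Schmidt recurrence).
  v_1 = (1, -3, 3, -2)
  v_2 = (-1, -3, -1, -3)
Orthogonal basis:
  u_1 = (1, -3, 3, -2)
  u_2 = (-34/23, -36/23, -56/23, -47/23)

Apply the Gram-Schmidt recurrence
  u_1 = v_1
  u_i = v_i − Σ_{j<i} ((v_i · u_j) / (u_j · u_j)) · u_j.

Step by step this gives:
  u_1 = (1, -3, 3, -2)
  u_2 = (-34/23, -36/23, -56/23, -47/23)

Orthogonality check:
  u_2 · u_1 = 0 (should be 0)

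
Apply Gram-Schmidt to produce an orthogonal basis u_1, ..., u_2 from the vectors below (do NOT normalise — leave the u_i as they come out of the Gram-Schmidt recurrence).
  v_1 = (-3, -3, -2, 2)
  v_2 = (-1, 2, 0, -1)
Orthogonal basis:
  u_1 = (-3, -3, -2, 2)
  u_2 = (-41/26, 37/26, -5/13, -8/13)

Apply the Gram-Schmidt recurrence
  u_1 = v_1
  u_i = v_i − Σ_{j<i} ((v_i · u_j) / (u_j · u_j)) · u_j.

Step by step this gives:
  u_1 = (-3, -3, -2, 2)
  u_2 = (-41/26, 37/26, -5/13, -8/13)

Orthogonality check:
  u_2 · u_1 = 0 (should be 0)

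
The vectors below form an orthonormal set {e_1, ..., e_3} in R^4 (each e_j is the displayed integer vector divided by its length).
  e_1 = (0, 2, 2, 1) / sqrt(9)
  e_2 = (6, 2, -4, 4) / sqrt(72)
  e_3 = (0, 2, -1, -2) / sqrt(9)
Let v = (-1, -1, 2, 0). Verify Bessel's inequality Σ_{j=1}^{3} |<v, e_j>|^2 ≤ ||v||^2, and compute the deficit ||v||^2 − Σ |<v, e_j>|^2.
Σ |<v, e_j>|^2 = 52/9; ||v||^2 = 6; deficit = 2/9

Write each e_j = u_j / sqrt(<u_j, u_j>) where u_j is the displayed integer vector. Then <v, e_j> = <v, u_j> / sqrt(<u_j, u_j>), so |<v, e_j>|^2 = <v, u_j>^2 / <u_j, u_j>.
Coefficients: <v, e_1> = 2/sqrt(9), <v, e_2> = -16/sqrt(72), <v, e_3> = -4/sqrt(9).
Square and sum: Σ |<v, e_j>|^2 = 52/9.
Compute ||v||^2 = v·v = 6.
Deficit = 6 − 52/9 = 2/9 ≥ 0, confirming Bessel's inequality. (The deficit equals ||v − Σ <v,e_j> e_j||^2, the squared distance from v to span{e_j}.)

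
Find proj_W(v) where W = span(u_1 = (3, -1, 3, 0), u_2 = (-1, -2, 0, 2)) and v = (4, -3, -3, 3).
proj_W(v) = (14/85, -189/85, 93/85, 158/85)

Set up U = [u_1 | ... | u_2] ∈ R^(4×2). The projector onto W = col(U) is P = U (U^T U)^(-1) U^T.
Compute U^T U =
  [19, -1]
  [-1, 9],
and U^T v = (6, 8).
Solve U^T U · c = U^T v for the coefficients: c = (31/85, 79/85). The projection is proj_W(v) = U c.
Check: (v - proj_W(v)) · u_1 = 0  (should be 0).
Check: (v - proj_W(v)) · u_2 = 0  (should be 0).
Result: proj_W(v) = (14/85, -189/85, 93/85, 158/85).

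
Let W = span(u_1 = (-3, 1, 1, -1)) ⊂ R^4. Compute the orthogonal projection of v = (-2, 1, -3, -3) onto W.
proj_W(v) = (-7/4, 7/12, 7/12, -7/12)

Set up U = [u_1 | ... | u_1] ∈ R^(4×1). The projector onto W = col(U) is P = U (U^T U)^(-1) U^T.
Compute U^T U =
  [12],
and U^T v = (7).
Solve U^T U · c = U^T v for the coefficients: c = (7/12). The projection is proj_W(v) = U c.
Check: (v - proj_W(v)) · u_1 = 0  (should be 0).
Result: proj_W(v) = (-7/4, 7/12, 7/12, -7/12).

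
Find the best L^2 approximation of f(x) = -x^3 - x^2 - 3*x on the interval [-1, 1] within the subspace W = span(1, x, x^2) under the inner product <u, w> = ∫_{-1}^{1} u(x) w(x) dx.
g(x) = -x^2 - 18*x/5

The best approximation g ∈ W is the orthogonal projection of f onto W. Writing g = a_0 + a_1 x + a_2 x^2, the coefficients solve the normal equations G · a = b where
  G_{ij} = <φ_i, φ_j> and b_i = <f, φ_i>, with φ_0 = 1, φ_1 = x, φ_2 = x^2.
G =
  [2, 0, 2/3]
  [0, 2/3, 0]
  [2/3, 0, 2/5],
b = (-2/3, -12/5, -2/5).
Solving gives a_0 = 0, a_1 = -18/5, a_2 = -1, so
  g(x) = -x^2 - 18*x/5.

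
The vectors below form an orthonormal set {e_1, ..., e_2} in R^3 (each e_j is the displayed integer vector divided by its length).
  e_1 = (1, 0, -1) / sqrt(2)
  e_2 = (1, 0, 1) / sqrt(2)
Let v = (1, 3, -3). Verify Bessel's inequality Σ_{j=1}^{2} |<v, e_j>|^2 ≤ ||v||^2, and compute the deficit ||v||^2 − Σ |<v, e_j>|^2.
Σ |<v, e_j>|^2 = 10; ||v||^2 = 19; deficit = 9

Write each e_j = u_j / sqrt(<u_j, u_j>) where u_j is the displayed integer vector. Then <v, e_j> = <v, u_j> / sqrt(<u_j, u_j>), so |<v, e_j>|^2 = <v, u_j>^2 / <u_j, u_j>.
Coefficients: <v, e_1> = 4/sqrt(2), <v, e_2> = -2/sqrt(2).
Square and sum: Σ |<v, e_j>|^2 = 10.
Compute ||v||^2 = v·v = 19.
Deficit = 19 − 10 = 9 ≥ 0, confirming Bessel's inequality. (The deficit equals ||v − Σ <v,e_j> e_j||^2, the squared distance from v to span{e_j}.)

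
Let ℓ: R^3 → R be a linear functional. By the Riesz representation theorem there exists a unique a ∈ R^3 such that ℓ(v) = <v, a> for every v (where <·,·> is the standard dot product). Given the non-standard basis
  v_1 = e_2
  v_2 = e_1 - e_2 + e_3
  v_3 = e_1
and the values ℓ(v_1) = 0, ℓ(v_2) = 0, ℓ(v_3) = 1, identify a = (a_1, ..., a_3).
a = (1, 0, -1)

Write a = (a_1, ..., a_3) in the standard basis. For each basis vector v_i, ℓ(v_i) = <v_i, a> is a linear equation in the a_j's. Collect the n equations into a matrix system V a = ℓ, where row i of V is v_i (expressed in the standard basis). Since V is invertible (lower-triangular with 1s on the diagonal, up to permutation), solve by back-substitution:
  V =
[[0, 1, 0],
 [1, -1, 1],
 [1, 0, 0]]
  V a = (0, 0, 1)
Solving gives a = (1, 0, -1).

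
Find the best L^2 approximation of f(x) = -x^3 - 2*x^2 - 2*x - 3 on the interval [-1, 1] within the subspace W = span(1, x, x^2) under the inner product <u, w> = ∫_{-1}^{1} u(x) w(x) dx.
g(x) = -2*x^2 - 13*x/5 - 3

The best approximation g ∈ W is the orthogonal projection of f onto W. Writing g = a_0 + a_1 x + a_2 x^2, the coefficients solve the normal equations G · a = b where
  G_{ij} = <φ_i, φ_j> and b_i = <f, φ_i>, with φ_0 = 1, φ_1 = x, φ_2 = x^2.
G =
  [2, 0, 2/3]
  [0, 2/3, 0]
  [2/3, 0, 2/5],
b = (-22/3, -26/15, -14/5).
Solving gives a_0 = -3, a_1 = -13/5, a_2 = -2, so
  g(x) = -2*x^2 - 13*x/5 - 3.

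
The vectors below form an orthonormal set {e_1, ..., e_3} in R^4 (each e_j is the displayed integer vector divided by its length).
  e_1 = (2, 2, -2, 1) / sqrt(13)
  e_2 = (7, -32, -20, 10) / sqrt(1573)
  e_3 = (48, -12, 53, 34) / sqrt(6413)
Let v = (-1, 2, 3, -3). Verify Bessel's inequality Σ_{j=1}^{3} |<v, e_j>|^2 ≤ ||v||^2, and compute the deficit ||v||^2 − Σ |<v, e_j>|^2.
Σ |<v, e_j>|^2 = 1075/53; ||v||^2 = 23; deficit = 144/53

Write each e_j = u_j / sqrt(<u_j, u_j>) where u_j is the displayed integer vector. Then <v, e_j> = <v, u_j> / sqrt(<u_j, u_j>), so |<v, e_j>|^2 = <v, u_j>^2 / <u_j, u_j>.
Coefficients: <v, e_1> = -7/sqrt(13), <v, e_2> = -161/sqrt(1573), <v, e_3> = -15/sqrt(6413).
Square and sum: Σ |<v, e_j>|^2 = 1075/53.
Compute ||v||^2 = v·v = 23.
Deficit = 23 − 1075/53 = 144/53 ≥ 0, confirming Bessel's inequality. (The deficit equals ||v − Σ <v,e_j> e_j||^2, the squared distance from v to span{e_j}.)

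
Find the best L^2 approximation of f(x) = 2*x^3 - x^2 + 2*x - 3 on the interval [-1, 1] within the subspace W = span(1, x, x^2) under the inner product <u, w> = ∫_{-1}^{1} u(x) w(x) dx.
g(x) = -x^2 + 16*x/5 - 3

The best approximation g ∈ W is the orthogonal projection of f onto W. Writing g = a_0 + a_1 x + a_2 x^2, the coefficients solve the normal equations G · a = b where
  G_{ij} = <φ_i, φ_j> and b_i = <f, φ_i>, with φ_0 = 1, φ_1 = x, φ_2 = x^2.
G =
  [2, 0, 2/3]
  [0, 2/3, 0]
  [2/3, 0, 2/5],
b = (-20/3, 32/15, -12/5).
Solving gives a_0 = -3, a_1 = 16/5, a_2 = -1, so
  g(x) = -x^2 + 16*x/5 - 3.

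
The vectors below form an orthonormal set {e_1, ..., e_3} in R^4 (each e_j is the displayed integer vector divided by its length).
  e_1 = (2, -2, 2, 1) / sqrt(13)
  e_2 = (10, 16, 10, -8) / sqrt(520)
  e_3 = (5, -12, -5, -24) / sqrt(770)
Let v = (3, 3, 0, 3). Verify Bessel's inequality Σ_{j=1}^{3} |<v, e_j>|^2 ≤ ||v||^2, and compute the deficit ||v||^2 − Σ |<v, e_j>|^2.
Σ |<v, e_j>|^2 = 1350/77; ||v||^2 = 27; deficit = 729/77

Write each e_j = u_j / sqrt(<u_j, u_j>) where u_j is the displayed integer vector. Then <v, e_j> = <v, u_j> / sqrt(<u_j, u_j>), so |<v, e_j>|^2 = <v, u_j>^2 / <u_j, u_j>.
Coefficients: <v, e_1> = 3/sqrt(13), <v, e_2> = 54/sqrt(520), <v, e_3> = -93/sqrt(770).
Square and sum: Σ |<v, e_j>|^2 = 1350/77.
Compute ||v||^2 = v·v = 27.
Deficit = 27 − 1350/77 = 729/77 ≥ 0, confirming Bessel's inequality. (The deficit equals ||v − Σ <v,e_j> e_j||^2, the squared distance from v to span{e_j}.)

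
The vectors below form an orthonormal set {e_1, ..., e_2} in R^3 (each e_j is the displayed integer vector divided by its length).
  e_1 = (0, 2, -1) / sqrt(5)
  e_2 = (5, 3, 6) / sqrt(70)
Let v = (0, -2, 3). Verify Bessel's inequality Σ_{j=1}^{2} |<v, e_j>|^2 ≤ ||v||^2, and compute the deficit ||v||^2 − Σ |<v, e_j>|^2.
Σ |<v, e_j>|^2 = 83/7; ||v||^2 = 13; deficit = 8/7

Write each e_j = u_j / sqrt(<u_j, u_j>) where u_j is the displayed integer vector. Then <v, e_j> = <v, u_j> / sqrt(<u_j, u_j>), so |<v, e_j>|^2 = <v, u_j>^2 / <u_j, u_j>.
Coefficients: <v, e_1> = -7/sqrt(5), <v, e_2> = 12/sqrt(70).
Square and sum: Σ |<v, e_j>|^2 = 83/7.
Compute ||v||^2 = v·v = 13.
Deficit = 13 − 83/7 = 8/7 ≥ 0, confirming Bessel's inequality. (The deficit equals ||v − Σ <v,e_j> e_j||^2, the squared distance from v to span{e_j}.)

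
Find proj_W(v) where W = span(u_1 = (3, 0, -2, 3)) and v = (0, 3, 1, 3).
proj_W(v) = (21/22, 0, -7/11, 21/22)

Set up U = [u_1 | ... | u_1] ∈ R^(4×1). The projector onto W = col(U) is P = U (U^T U)^(-1) U^T.
Compute U^T U =
  [22],
and U^T v = (7).
Solve U^T U · c = U^T v for the coefficients: c = (7/22). The projection is proj_W(v) = U c.
Check: (v - proj_W(v)) · u_1 = 0  (should be 0).
Result: proj_W(v) = (21/22, 0, -7/11, 21/22).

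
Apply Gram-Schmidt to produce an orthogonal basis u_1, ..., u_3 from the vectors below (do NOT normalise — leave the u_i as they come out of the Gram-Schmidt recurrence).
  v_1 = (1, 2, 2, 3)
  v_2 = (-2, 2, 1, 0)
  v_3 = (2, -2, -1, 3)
Orthogonal basis:
  u_1 = (1, 2, 2, 3)
  u_2 = (-20/9, 14/9, 5/9, -2/3)
  u_3 = (-153/146, -45/73, -63/73, 195/146)

Apply the Gram-Schmidt recurrence
  u_1 = v_1
  u_i = v_i − Σ_{j<i} ((v_i · u_j) / (u_j · u_j)) · u_j.

Step by step this gives:
  u_1 = (1, 2, 2, 3)
  u_2 = (-20/9, 14/9, 5/9, -2/3)
  u_3 = (-153/146, -45/73, -63/73, 195/146)

Orthogonality check:
  u_2 · u_1 = 0 (should be 0)
  u_3 · u_1 = 0 (should be 0)
  u_3 · u_2 = 0 (should be 0)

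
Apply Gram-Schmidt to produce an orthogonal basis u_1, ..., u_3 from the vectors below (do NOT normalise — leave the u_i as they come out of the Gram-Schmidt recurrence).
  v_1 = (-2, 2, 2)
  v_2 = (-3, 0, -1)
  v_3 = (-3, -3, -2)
Orthogonal basis:
  u_1 = (-2, 2, 2)
  u_2 = (-7/3, -2/3, -5/3)
  u_3 = (-9/26, -18/13, 27/26)

Apply the Gram-Schmidt recurrence
  u_1 = v_1
  u_i = v_i − Σ_{j<i} ((v_i · u_j) / (u_j · u_j)) · u_j.

Step by step this gives:
  u_1 = (-2, 2, 2)
  u_2 = (-7/3, -2/3, -5/3)
  u_3 = (-9/26, -18/13, 27/26)

Orthogonality check:
  u_2 · u_1 = 0 (should be 0)
  u_3 · u_1 = 0 (should be 0)
  u_3 · u_2 = 0 (should be 0)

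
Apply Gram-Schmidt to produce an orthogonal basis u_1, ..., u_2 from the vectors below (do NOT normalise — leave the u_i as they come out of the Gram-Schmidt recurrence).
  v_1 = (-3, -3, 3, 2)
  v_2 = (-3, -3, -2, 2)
Orthogonal basis:
  u_1 = (-3, -3, 3, 2)
  u_2 = (-45/31, -45/31, -110/31, 30/31)

Apply the Gram-Schmidt recurrence
  u_1 = v_1
  u_i = v_i − Σ_{j<i} ((v_i · u_j) / (u_j · u_j)) · u_j.

Step by step this gives:
  u_1 = (-3, -3, 3, 2)
  u_2 = (-45/31, -45/31, -110/31, 30/31)

Orthogonality check:
  u_2 · u_1 = 0 (should be 0)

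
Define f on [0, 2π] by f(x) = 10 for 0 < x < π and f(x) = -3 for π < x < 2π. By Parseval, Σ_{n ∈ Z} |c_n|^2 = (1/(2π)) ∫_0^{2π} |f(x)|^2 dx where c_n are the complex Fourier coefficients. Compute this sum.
Σ |c_n|^2 = 109/2

Parseval equates the L^2 energy of f (normalised by 1/(2π)) with the ℓ^2 sum of its Fourier coefficients: (1/(2π)) ∫_0^{2π} |f|^2 = Σ |c_n|^2.
Compute the left side: (1/(2π)) [∫_0^π 10^2 dx + ∫_π^{2π} (-3)^2 dx] = (1/(2π)) · (100π + 9π) = (100 + 9)/2 = 109/2.
So Σ_{n ∈ Z} |c_n|^2 = 109/2.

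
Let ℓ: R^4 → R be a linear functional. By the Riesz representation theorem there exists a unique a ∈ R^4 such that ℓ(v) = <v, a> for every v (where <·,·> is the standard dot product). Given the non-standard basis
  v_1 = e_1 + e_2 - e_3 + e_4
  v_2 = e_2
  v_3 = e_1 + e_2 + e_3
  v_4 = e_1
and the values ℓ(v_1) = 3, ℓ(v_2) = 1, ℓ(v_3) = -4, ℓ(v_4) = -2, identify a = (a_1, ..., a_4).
a = (-2, 1, -3, 1)

Write a = (a_1, ..., a_4) in the standard basis. For each basis vector v_i, ℓ(v_i) = <v_i, a> is a linear equation in the a_j's. Collect the n equations into a matrix system V a = ℓ, where row i of V is v_i (expressed in the standard basis). Since V is invertible (lower-triangular with 1s on the diagonal, up to permutation), solve by back-substitution:
  V =
[[1, 1, -1, 1],
 [0, 1, 0, 0],
 [1, 1, 1, 0],
 [1, 0, 0, 0]]
  V a = (3, 1, -4, -2)
Solving gives a = (-2, 1, -3, 1).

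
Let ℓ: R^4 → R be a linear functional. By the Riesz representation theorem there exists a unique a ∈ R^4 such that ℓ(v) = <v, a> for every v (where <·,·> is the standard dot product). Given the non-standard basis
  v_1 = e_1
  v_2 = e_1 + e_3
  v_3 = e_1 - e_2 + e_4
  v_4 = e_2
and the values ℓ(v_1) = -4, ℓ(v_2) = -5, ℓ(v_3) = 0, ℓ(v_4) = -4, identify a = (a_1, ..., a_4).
a = (-4, -4, -1, 0)

Write a = (a_1, ..., a_4) in the standard basis. For each basis vector v_i, ℓ(v_i) = <v_i, a> is a linear equation in the a_j's. Collect the n equations into a matrix system V a = ℓ, where row i of V is v_i (expressed in the standard basis). Since V is invertible (lower-triangular with 1s on the diagonal, up to permutation), solve by back-substitution:
  V =
[[1, 0, 0, 0],
 [1, 0, 1, 0],
 [1, -1, 0, 1],
 [0, 1, 0, 0]]
  V a = (-4, -5, 0, -4)
Solving gives a = (-4, -4, -1, 0).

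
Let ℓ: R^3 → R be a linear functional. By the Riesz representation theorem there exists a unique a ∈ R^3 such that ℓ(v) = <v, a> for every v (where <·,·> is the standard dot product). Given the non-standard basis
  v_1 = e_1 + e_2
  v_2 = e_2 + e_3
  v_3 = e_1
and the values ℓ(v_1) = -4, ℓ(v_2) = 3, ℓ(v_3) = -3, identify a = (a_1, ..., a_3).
a = (-3, -1, 4)

Write a = (a_1, ..., a_3) in the standard basis. For each basis vector v_i, ℓ(v_i) = <v_i, a> is a linear equation in the a_j's. Collect the n equations into a matrix system V a = ℓ, where row i of V is v_i (expressed in the standard basis). Since V is invertible (lower-triangular with 1s on the diagonal, up to permutation), solve by back-substitution:
  V =
[[1, 1, 0],
 [0, 1, 1],
 [1, 0, 0]]
  V a = (-4, 3, -3)
Solving gives a = (-3, -1, 4).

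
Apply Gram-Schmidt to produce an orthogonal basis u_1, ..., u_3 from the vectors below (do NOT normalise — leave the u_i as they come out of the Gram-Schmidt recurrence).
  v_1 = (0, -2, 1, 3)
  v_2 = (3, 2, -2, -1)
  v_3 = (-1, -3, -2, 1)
Orthogonal basis:
  u_1 = (0, -2, 1, 3)
  u_2 = (3, 5/7, -19/14, 13/14)
  u_3 = (-12/19, -109/57, -8/3, -22/57)

Apply the Gram-Schmidt recurrence
  u_1 = v_1
  u_i = v_i − Σ_{j<i} ((v_i · u_j) / (u_j · u_j)) · u_j.

Step by step this gives:
  u_1 = (0, -2, 1, 3)
  u_2 = (3, 5/7, -19/14, 13/14)
  u_3 = (-12/19, -109/57, -8/3, -22/57)

Orthogonality check:
  u_2 · u_1 = 0 (should be 0)
  u_3 · u_1 = 0 (should be 0)
  u_3 · u_2 = 0 (should be 0)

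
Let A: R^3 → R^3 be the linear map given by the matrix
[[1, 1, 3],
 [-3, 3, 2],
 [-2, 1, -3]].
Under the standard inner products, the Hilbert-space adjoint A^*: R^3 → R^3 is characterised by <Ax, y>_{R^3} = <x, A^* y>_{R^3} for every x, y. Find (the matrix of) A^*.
A^* = A^T =
[[1, -3, -2],
 [1, 3, 1],
 [3, 2, -3]]

For real matrices with standard dot products, the defining identity <Ax, y> = <x, A^* y> gives (Ax)^T y = x^T (A^*) y, i.e. x^T A^T y = x^T (A^*) y. Since this holds for all x, y, we must have A^* = A^T. Therefore
A^* =
[[1, -3, -2],
 [1, 3, 1],
 [3, 2, -3]].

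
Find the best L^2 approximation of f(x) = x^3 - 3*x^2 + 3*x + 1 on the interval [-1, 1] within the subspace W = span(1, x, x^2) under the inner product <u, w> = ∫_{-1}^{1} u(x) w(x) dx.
g(x) = -3*x^2 + 18*x/5 + 1

The best approximation g ∈ W is the orthogonal projection of f onto W. Writing g = a_0 + a_1 x + a_2 x^2, the coefficients solve the normal equations G · a = b where
  G_{ij} = <φ_i, φ_j> and b_i = <f, φ_i>, with φ_0 = 1, φ_1 = x, φ_2 = x^2.
G =
  [2, 0, 2/3]
  [0, 2/3, 0]
  [2/3, 0, 2/5],
b = (0, 12/5, -8/15).
Solving gives a_0 = 1, a_1 = 18/5, a_2 = -3, so
  g(x) = -3*x^2 + 18*x/5 + 1.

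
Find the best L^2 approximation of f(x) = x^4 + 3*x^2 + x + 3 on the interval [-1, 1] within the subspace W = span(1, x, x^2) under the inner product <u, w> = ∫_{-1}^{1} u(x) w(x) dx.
g(x) = 27*x^2/7 + x + 102/35

The best approximation g ∈ W is the orthogonal projection of f onto W. Writing g = a_0 + a_1 x + a_2 x^2, the coefficients solve the normal equations G · a = b where
  G_{ij} = <φ_i, φ_j> and b_i = <f, φ_i>, with φ_0 = 1, φ_1 = x, φ_2 = x^2.
G =
  [2, 0, 2/3]
  [0, 2/3, 0]
  [2/3, 0, 2/5],
b = (42/5, 2/3, 122/35).
Solving gives a_0 = 102/35, a_1 = 1, a_2 = 27/7, so
  g(x) = 27*x^2/7 + x + 102/35.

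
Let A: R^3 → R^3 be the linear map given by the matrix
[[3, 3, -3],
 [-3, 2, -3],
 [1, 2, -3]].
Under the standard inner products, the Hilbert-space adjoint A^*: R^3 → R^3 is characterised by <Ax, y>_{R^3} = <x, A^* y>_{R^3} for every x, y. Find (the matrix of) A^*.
A^* = A^T =
[[3, -3, 1],
 [3, 2, 2],
 [-3, -3, -3]]

For real matrices with standard dot products, the defining identity <Ax, y> = <x, A^* y> gives (Ax)^T y = x^T (A^*) y, i.e. x^T A^T y = x^T (A^*) y. Since this holds for all x, y, we must have A^* = A^T. Therefore
A^* =
[[3, -3, 1],
 [3, 2, 2],
 [-3, -3, -3]].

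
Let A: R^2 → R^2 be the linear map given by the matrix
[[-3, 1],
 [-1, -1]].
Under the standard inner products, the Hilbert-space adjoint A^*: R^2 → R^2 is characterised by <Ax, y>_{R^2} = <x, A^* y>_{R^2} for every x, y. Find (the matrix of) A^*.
A^* = A^T =
[[-3, -1],
 [1, -1]]

For real matrices with standard dot products, the defining identity <Ax, y> = <x, A^* y> gives (Ax)^T y = x^T (A^*) y, i.e. x^T A^T y = x^T (A^*) y. Since this holds for all x, y, we must have A^* = A^T. Therefore
A^* =
[[-3, -1],
 [1, -1]].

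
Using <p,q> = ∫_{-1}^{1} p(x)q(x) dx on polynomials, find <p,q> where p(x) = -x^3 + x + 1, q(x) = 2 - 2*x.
<p,q> = 52/15

Expand the product: p(x)·q(x) = 2*x^4 - 2*x^3 - 2*x^2 + 2.
∫_{-1}^{1} of each monomial x^k gives [2/(k+1) if k even, 0 if k odd]. Integrating term-by-term (or equivalently evaluating the antiderivative F(x) = 2*x^5/5 - x^4/2 - 2*x^3/3 + 2*x at the endpoints):
  F(1) − F(−1) = 37/30 − (-67/30) = 52/15.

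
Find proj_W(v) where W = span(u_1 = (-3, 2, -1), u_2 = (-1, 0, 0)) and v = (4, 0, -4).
proj_W(v) = (4, 8/5, -4/5)

Set up U = [u_1 | ... | u_2] ∈ R^(3×2). The projector onto W = col(U) is P = U (U^T U)^(-1) U^T.
Compute U^T U =
  [14, 3]
  [3, 1],
and U^T v = (-8, -4).
Solve U^T U · c = U^T v for the coefficients: c = (4/5, -32/5). The projection is proj_W(v) = U c.
Check: (v - proj_W(v)) · u_1 = 0  (should be 0).
Check: (v - proj_W(v)) · u_2 = 0  (should be 0).
Result: proj_W(v) = (4, 8/5, -4/5).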